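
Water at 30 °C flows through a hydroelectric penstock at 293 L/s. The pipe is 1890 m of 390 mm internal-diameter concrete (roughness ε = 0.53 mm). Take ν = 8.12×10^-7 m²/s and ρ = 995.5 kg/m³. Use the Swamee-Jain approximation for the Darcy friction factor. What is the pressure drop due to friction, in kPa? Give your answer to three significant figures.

V = 4Q/(πD²) = 4·0.293/(π·0.390²) = 2.453 m/s
Re = VD/ν = 2.453·0.390/8.12×10^-7 = 1.18×10^6 → turbulent
ε/D = 0.53/390 = 0.00136
Swamee-Jain: f = 0.02147
h_f = f(L/D)V²/(2g) = 0.02147·(1890/0.390)·2.453²/(2·9.81) = 31.90 m
Δp = ρg·h_f = 995.5·9.81·31.90 = 311.6 kPa

Δp ≈ 312 kPa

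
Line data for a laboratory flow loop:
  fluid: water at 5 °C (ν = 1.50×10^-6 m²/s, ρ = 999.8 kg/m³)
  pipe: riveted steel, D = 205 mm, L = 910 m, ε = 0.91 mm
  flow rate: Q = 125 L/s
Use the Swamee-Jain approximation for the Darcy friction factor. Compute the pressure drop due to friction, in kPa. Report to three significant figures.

V = 4Q/(πD²) = 4·0.125/(π·0.205²) = 3.787 m/s
Re = VD/ν = 3.787·0.205/1.50×10^-6 = 5.18×10^5 → turbulent
ε/D = 0.91/205 = 0.00444
Swamee-Jain: f = 0.02960
h_f = f(L/D)V²/(2g) = 0.02960·(910/0.205)·3.787²/(2·9.81) = 96.05 m
Δp = ρg·h_f = 999.8·9.81·96.05 = 942.1 kPa

Δp ≈ 942 kPa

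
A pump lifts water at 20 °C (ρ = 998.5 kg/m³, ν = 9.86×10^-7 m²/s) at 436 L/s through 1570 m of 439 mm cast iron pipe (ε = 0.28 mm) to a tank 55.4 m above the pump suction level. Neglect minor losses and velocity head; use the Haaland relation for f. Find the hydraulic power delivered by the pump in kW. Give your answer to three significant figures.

P_hyd ≈ 353 kW

V = 4Q/(πD²) = 2.880 m/s; Re = 1.28×10^6; ε/D = 6.38×10^-4; f = 0.01798
h_f = f(L/D)V²/2g = 27.19 m
Total head H = z + h_f = 55.4 + 27.19 = 82.59 m
P_hyd = ρgQH = 998.5·9.81·0.436·82.59 = 352.7 kW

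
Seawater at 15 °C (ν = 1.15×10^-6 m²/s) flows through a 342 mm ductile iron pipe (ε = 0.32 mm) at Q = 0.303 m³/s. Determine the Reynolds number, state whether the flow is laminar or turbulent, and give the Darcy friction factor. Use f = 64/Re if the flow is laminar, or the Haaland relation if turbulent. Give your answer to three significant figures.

Re ≈ 9.81×10^5; turbulent; f ≈ 0.0196

V = 4Q/(πD²) = 3.298 m/s
Re = VD/ν = 3.298·0.342/1.15×10^-6 = 9.81×10^5
Re > 4000 → turbulent; ε/D = 9.36×10^-4
Haaland: f = 0.01965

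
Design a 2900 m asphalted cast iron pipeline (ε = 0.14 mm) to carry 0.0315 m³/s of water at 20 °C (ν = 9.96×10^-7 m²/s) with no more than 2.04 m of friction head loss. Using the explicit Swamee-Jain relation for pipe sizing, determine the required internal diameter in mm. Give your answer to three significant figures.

Swamee-Jain (Type III): D = 0.66·[ε^1.25·(LQ²/(gh_f))^4.75 + ν·Q^9.4·(L/(gh_f))^5.2]^0.04
LQ²/(gh_f) = 0.1438; L/(gh_f) = 144.9
Term 1 = ε^1.25·(…)^4.75 = 1.52×10^-9; Term 2 = ν·Q^9.4·(…)^5.2 = 1.32×10^-9
D = 0.66·(1.52×10^-9 + 1.32×10^-9)^0.04 = 0.3004 m = 300 mm
Check: V = 0.445 m/s, Re = 1.34×10^5, f = 0.01955, h_f = 1.90 m ≈ 2.04 m ✓

D ≈ 300 mm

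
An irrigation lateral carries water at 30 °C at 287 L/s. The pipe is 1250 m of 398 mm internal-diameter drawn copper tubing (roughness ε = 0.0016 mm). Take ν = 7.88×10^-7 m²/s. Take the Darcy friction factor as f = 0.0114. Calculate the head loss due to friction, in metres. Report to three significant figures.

V = 4Q/(πD²) = 4·0.287/(π·0.398²) = 2.307 m/s
h_f = f(L/D)V²/(2g) = 0.01140·(1250/0.398)·2.307²/(2·9.81) = 9.711 m

h_f ≈ 9.71 m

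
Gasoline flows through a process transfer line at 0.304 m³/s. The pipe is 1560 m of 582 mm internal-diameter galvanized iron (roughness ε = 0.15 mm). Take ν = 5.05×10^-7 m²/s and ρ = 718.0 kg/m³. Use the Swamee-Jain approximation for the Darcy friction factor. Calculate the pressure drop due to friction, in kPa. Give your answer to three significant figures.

Δp ≈ 19.1 kPa

V = 4Q/(πD²) = 4·0.304/(π·0.582²) = 1.143 m/s
Re = VD/ν = 1.143·0.582/5.05×10^-7 = 1.32×10^6 → turbulent
ε/D = 0.15/582 = 2.58×10^-4
Swamee-Jain: f = 0.01518
h_f = f(L/D)V²/(2g) = 0.01518·(1560/0.582)·1.143²/(2·9.81) = 2.708 m
Δp = ρg·h_f = 718.0·9.81·2.708 = 19.08 kPa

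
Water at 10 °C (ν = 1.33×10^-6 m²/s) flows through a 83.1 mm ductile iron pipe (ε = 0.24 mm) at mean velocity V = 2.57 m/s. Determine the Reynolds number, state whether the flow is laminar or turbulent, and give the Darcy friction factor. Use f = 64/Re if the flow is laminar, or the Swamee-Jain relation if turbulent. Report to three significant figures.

Re = VD/ν = 2.570·0.0831/1.33×10^-6 = 1.61×10^5
Re > 4000 → turbulent; ε/D = 0.00289
Swamee-Jain: f = 0.02694

Re ≈ 1.61×10^5; turbulent; f ≈ 0.0269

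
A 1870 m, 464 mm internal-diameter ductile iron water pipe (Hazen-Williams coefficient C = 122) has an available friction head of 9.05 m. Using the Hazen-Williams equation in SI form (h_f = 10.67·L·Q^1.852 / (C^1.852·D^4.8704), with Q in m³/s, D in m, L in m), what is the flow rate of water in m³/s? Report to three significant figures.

Rearranging: Q = [h_f·C^1.852·D^4.8704 / (10.67·L)]^(1/1.852)
Q = [9.05·122^1.852·0.464^4.8704 / (10.67·1870)]^0.540 = 0.2536 m³/s

Q ≈ 0.254 m³/s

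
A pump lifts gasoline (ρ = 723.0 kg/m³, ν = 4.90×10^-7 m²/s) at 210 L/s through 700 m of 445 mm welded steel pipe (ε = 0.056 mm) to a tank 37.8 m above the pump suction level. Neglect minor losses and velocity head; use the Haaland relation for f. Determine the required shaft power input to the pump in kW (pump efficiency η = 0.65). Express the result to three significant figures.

V = 4Q/(πD²) = 1.350 m/s; Re = 1.23×10^6; ε/D = 1.26×10^-4; f = 0.01351
h_f = f(L/D)V²/2g = 1.974 m
Total head H = z + h_f = 37.8 + 1.974 = 39.77 m
P_hyd = ρgQH = 723.0·9.81·0.210·39.77 = 59.24 kW
P_shaft = P_hyd/η = 59.24/0.65 = 91.14 kW

P_shaft ≈ 91.1 kW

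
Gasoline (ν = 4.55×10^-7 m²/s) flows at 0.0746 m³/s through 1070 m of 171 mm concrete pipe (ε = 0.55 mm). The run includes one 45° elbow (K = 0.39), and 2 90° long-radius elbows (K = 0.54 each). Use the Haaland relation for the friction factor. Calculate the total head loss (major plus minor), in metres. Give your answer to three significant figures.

V = 4Q/(πD²) = 3.248 m/s; V²/2g = 0.5378 m
Re = 1.22×10^6, ε/D = 0.00322 → f = 0.02683 (Haaland)
Major: h_f = f(L/D)·V²/2g = 0.02683·6257·0.5378 = 90.30 m
Minor: ΣK = 1.47; h_m = ΣK·V²/2g = 0.7906 m
Total H_L = 90.30 + 0.7906 = 91.09 m

H_L ≈ 91.1 m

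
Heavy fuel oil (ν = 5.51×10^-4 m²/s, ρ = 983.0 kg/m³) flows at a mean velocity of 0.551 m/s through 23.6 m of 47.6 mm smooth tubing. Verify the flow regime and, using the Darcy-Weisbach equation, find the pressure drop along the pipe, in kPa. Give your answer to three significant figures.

Re = VD/ν = 0.551·0.04760/5.51×10^-4 = 47.6 → laminar (Re < 2300)
f = 64/Re = 1.345
h_f = f(L/D)V²/(2g) = 1.345·(23.6/0.04760)·0.551²/(2·9.81) = 10.32 m
Δp = ρg·h_f = 983.0·9.81·10.32 = 99.47 kPa

Δp ≈ 99.5 kPa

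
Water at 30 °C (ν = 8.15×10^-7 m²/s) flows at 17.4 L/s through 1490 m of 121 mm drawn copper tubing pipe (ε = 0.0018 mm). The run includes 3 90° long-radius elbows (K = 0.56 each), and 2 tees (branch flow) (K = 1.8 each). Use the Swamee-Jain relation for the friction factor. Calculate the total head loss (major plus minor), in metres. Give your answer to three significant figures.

V = 4Q/(πD²) = 1.513 m/s; V²/2g = 0.1167 m
Re = 2.25×10^5, ε/D = 1.49×10^-5 → f = 0.01533 (Swamee-Jain)
Major: h_f = f(L/D)·V²/2g = 0.01533·12314·0.1167 = 22.03 m
Minor: ΣK = 5.28; h_m = ΣK·V²/2g = 0.6162 m
Total H_L = 22.03 + 0.6162 = 22.65 m

H_L ≈ 22.7 m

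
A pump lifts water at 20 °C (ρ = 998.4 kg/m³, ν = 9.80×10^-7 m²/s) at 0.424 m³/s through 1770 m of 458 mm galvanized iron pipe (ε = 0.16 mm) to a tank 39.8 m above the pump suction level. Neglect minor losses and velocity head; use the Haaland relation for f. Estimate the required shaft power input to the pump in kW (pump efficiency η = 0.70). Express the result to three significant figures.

P_shaft ≈ 360 kW

V = 4Q/(πD²) = 2.574 m/s; Re = 1.20×10^6; ε/D = 3.49×10^-4; f = 0.01594
h_f = f(L/D)V²/2g = 20.80 m
Total head H = z + h_f = 39.8 + 20.80 = 60.60 m
P_hyd = ρgQH = 998.4·9.81·0.424·60.60 = 251.7 kW
P_shaft = P_hyd/η = 251.7/0.70 = 359.5 kW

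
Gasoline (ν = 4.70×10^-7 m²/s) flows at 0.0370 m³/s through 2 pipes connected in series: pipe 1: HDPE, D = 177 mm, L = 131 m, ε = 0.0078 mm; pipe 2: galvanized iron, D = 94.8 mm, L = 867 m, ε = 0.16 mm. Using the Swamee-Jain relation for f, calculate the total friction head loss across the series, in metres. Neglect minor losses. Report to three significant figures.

H ≈ 292 m

Pipe 1: V = 1.504 m/s, Re = 5.66×10^5, ε/D = 4.41×10^-5, f = 0.01352, h_1 = f(L/D)V²/2g = 1.153 m
Pipe 2: V = 5.242 m/s, Re = 1.06×10^6, ε/D = 0.00169, f = 0.02267, h_2 = f(L/D)V²/2g = 290.4 m
Series → Q common, losses add: H = Σh = 291.5 m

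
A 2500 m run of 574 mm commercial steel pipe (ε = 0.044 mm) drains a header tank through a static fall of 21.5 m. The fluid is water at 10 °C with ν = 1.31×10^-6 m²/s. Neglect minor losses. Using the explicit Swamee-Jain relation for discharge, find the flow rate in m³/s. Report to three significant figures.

Swamee-Jain (Type II): Q = -0.965·√(gD⁵h_f/L)·ln[ε/(3.7D) + √(3.17ν²L/(gD³h_f))]
√(gD⁵h_f/L) = √(9.81·0.574⁵·21.5/2500) = 0.07250
ε/(3.7D) = 2.07×10^-5; √(3.17ν²L/(gD³h_f)) = 1.85×10^-5
Q = -0.965·0.07250·ln(3.918×10^-5) = 0.7100 m³/s
Check: V = 2.74 m/s, Re = 1.20×10^6, f = 0.01293, h_f = 21.6 m ≈ 21.5 m ✓

Q ≈ 0.710 m³/s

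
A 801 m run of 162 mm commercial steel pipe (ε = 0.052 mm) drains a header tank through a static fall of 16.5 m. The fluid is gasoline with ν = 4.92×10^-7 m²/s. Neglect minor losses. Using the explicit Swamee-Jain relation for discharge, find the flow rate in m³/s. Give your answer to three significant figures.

Q ≈ 0.0415 m³/s

Swamee-Jain (Type II): Q = -0.965·√(gD⁵h_f/L)·ln[ε/(3.7D) + √(3.17ν²L/(gD³h_f))]
√(gD⁵h_f/L) = √(9.81·0.162⁵·16.5/801) = 0.004748
ε/(3.7D) = 8.68×10^-5; √(3.17ν²L/(gD³h_f)) = 2.99×10^-5
Q = -0.965·0.004748·ln(1.166×10^-4) = 0.04150 m³/s
Check: V = 2.01 m/s, Re = 6.63×10^5, f = 0.01626, h_f = 16.6 m ≈ 16.5 m ✓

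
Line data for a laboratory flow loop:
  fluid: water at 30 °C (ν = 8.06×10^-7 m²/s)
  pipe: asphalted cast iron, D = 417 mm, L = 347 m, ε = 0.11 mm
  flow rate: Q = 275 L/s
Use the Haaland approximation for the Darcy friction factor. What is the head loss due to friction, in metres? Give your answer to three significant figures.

V = 4Q/(πD²) = 4·0.275/(π·0.417²) = 2.014 m/s
Re = VD/ν = 2.014·0.417/8.06×10^-7 = 1.04×10^6 → turbulent
ε/D = 0.11/417 = 2.64×10^-4
Haaland: f = 0.01524
h_f = f(L/D)V²/(2g) = 0.01524·(347/0.417)·2.014²/(2·9.81) = 2.620 m

h_f ≈ 2.62 m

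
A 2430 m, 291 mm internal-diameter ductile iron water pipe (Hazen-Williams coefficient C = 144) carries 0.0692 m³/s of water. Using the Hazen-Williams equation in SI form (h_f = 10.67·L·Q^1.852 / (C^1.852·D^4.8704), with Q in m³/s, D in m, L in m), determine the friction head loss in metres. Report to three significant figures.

h_f ≈ 7.58 m

h_f = 10.67·2430·0.0692^1.852 / (144^1.852·0.291^4.8704) = 7.576 m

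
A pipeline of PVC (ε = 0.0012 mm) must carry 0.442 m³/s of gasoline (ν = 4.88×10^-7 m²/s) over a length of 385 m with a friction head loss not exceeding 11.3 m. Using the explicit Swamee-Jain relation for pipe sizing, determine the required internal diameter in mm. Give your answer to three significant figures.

Swamee-Jain (Type III): D = 0.66·[ε^1.25·(LQ²/(gh_f))^4.75 + ν·Q^9.4·(L/(gh_f))^5.2]^0.04
LQ²/(gh_f) = 0.6785; L/(gh_f) = 3.473
Term 1 = ε^1.25·(…)^4.75 = 6.29×10^-9; Term 2 = ν·Q^9.4·(…)^5.2 = 1.47×10^-7
D = 0.66·(6.29×10^-9 + 1.47×10^-7)^0.04 = 0.3523 m = 352 mm
Check: V = 4.53 m/s, Re = 3.27×10^6, f = 0.009778, h_f = 11.2 m ≈ 11.3 m ✓

D ≈ 352 mm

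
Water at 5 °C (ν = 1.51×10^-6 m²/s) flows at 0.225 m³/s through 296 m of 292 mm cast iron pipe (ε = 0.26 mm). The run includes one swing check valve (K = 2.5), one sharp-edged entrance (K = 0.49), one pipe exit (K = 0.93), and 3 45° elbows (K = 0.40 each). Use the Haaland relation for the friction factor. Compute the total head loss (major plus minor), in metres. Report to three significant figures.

V = 4Q/(πD²) = 3.360 m/s; V²/2g = 0.5754 m
Re = 6.50×10^5, ε/D = 8.90×10^-4 → f = 0.01957 (Haaland)
Major: h_f = f(L/D)·V²/2g = 0.01957·1014·0.5754 = 11.41 m
Minor: ΣK = 5.12; h_m = ΣK·V²/2g = 2.946 m
Total H_L = 11.41 + 2.946 = 14.36 m

H_L ≈ 14.4 m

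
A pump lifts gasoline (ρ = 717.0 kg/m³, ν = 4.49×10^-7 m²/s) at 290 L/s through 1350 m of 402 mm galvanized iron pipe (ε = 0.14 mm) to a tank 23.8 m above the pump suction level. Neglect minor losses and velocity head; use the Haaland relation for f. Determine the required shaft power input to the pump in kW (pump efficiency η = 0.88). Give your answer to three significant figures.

P_shaft ≈ 87.8 kW

V = 4Q/(πD²) = 2.285 m/s; Re = 2.05×10^6; ε/D = 3.48×10^-4; f = 0.01574
h_f = f(L/D)V²/2g = 14.07 m
Total head H = z + h_f = 23.8 + 14.07 = 37.87 m
P_hyd = ρgQH = 717.0·9.81·0.290·37.87 = 77.24 kW
P_shaft = P_hyd/η = 77.24/0.88 = 87.77 kW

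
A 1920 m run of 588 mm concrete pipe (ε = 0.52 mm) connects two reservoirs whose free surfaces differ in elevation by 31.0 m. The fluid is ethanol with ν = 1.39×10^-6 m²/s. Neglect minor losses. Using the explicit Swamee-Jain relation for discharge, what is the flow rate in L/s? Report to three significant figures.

Swamee-Jain (Type II): Q = -0.965·√(gD⁵h_f/L)·ln[ε/(3.7D) + √(3.17ν²L/(gD³h_f))]
√(gD⁵h_f/L) = √(9.81·0.588⁵·31.0/1920) = 0.1055
ε/(3.7D) = 2.39×10^-4; √(3.17ν²L/(gD³h_f)) = 1.38×10^-5
Q = -0.965·0.1055·ln(2.528×10^-4) = 0.8434 m³/s
Check: V = 3.11 m/s, Re = 1.31×10^6, f = 0.01939, h_f = 31.1 m ≈ 31.0 m ✓

Q ≈ 843 L/s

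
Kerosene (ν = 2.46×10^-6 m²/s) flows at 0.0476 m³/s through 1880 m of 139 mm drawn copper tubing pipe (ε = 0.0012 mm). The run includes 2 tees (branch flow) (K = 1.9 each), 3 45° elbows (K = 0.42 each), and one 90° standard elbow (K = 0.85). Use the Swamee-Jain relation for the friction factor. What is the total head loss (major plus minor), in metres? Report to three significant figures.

V = 4Q/(πD²) = 3.137 m/s; V²/2g = 0.5015 m
Re = 1.77×10^5, ε/D = 8.63×10^-6 → f = 0.01598 (Swamee-Jain)
Major: h_f = f(L/D)·V²/2g = 0.01598·13525·0.5015 = 108.4 m
Minor: ΣK = 5.91; h_m = ΣK·V²/2g = 2.964 m
Total H_L = 108.4 + 2.964 = 111.3 m

H_L ≈ 111 m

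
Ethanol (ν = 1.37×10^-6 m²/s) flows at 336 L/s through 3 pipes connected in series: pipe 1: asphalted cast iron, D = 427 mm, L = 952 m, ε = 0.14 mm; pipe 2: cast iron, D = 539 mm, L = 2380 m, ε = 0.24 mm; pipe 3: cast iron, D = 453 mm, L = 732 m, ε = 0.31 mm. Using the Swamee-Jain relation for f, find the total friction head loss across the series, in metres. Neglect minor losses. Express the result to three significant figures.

H ≈ 25.3 m

Pipe 1: V = 2.346 m/s, Re = 7.31×10^5, ε/D = 3.28×10^-4, f = 0.01623, h_1 = f(L/D)V²/2g = 10.15 m
Pipe 2: V = 1.473 m/s, Re = 5.79×10^5, ε/D = 4.45×10^-4, f = 0.01729, h_2 = f(L/D)V²/2g = 8.439 m
Pipe 3: V = 2.085 m/s, Re = 6.89×10^5, ε/D = 6.84×10^-4, f = 0.01862, h_3 = f(L/D)V²/2g = 6.667 m
Series → Q common, losses add: H = Σh = 25.26 m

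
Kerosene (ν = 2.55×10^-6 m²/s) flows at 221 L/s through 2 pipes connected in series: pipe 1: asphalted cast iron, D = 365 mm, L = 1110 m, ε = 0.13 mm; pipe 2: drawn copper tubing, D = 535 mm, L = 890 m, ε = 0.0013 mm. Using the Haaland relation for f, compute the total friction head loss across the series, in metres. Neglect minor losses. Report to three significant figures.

Pipe 1: V = 2.112 m/s, Re = 3.02×10^5, ε/D = 3.56×10^-4, f = 0.01717, h_1 = f(L/D)V²/2g = 11.87 m
Pipe 2: V = 0.9831 m/s, Re = 2.06×10^5, ε/D = 2.43×10^-6, f = 0.01542, h_2 = f(L/D)V²/2g = 1.264 m
Series → Q common, losses add: H = Σh = 13.14 m

H ≈ 13.1 m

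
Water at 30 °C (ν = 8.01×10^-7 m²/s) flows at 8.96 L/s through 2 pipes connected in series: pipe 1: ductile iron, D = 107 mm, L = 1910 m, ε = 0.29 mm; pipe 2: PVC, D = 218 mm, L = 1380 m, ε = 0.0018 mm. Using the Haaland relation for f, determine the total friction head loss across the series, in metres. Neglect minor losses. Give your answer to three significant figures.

Pipe 1: V = 0.9964 m/s, Re = 1.33×10^5, ε/D = 0.00271, f = 0.02644, h_1 = f(L/D)V²/2g = 23.88 m
Pipe 2: V = 0.2401 m/s, Re = 6.53×10^4, ε/D = 8.26×10^-6, f = 0.01954, h_2 = f(L/D)V²/2g = 0.3633 m
Series → Q common, losses add: H = Σh = 24.24 m

H ≈ 24.2 m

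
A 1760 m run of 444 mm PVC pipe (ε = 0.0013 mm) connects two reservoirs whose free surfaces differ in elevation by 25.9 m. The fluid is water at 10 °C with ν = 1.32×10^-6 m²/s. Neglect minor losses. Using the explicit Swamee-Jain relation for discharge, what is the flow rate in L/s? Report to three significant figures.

Q ≈ 517 L/s

Swamee-Jain (Type II): Q = -0.965·√(gD⁵h_f/L)·ln[ε/(3.7D) + √(3.17ν²L/(gD³h_f))]
√(gD⁵h_f/L) = √(9.81·0.444⁵·25.9/1760) = 0.04991
ε/(3.7D) = 7.91×10^-7; √(3.17ν²L/(gD³h_f)) = 2.09×10^-5
Q = -0.965·0.04991·ln(2.170×10^-5) = 0.5172 m³/s
Check: V = 3.34 m/s, Re = 1.12×10^6, f = 0.01146, h_f = 25.8 m ≈ 25.9 m ✓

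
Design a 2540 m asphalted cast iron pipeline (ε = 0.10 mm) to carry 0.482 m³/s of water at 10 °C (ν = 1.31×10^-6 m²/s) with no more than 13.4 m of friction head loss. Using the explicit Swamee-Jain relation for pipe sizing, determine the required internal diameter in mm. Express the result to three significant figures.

Swamee-Jain (Type III): D = 0.66·[ε^1.25·(LQ²/(gh_f))^4.75 + ν·Q^9.4·(L/(gh_f))^5.2]^0.04
LQ²/(gh_f) = 4.489; L/(gh_f) = 19.32
Term 1 = ε^1.25·(…)^4.75 = 0.0125; Term 2 = ν·Q^9.4·(…)^5.2 = 0.00669
D = 0.66·(0.0125 + 0.00669)^0.04 = 0.5635 m = 563 mm
Check: V = 1.93 m/s, Re = 8.31×10^5, f = 0.01469, h_f = 12.6 m ≈ 13.4 m ✓

D ≈ 563 mm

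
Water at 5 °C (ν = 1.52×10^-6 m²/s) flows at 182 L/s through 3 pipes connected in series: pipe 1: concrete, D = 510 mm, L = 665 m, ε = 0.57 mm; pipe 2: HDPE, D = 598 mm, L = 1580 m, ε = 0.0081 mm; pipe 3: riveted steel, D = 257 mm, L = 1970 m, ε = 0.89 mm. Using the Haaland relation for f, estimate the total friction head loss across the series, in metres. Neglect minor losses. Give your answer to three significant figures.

Pipe 1: V = 0.8909 m/s, Re = 2.99×10^5, ε/D = 0.00112, f = 0.02101, h_1 = f(L/D)V²/2g = 1.108 m
Pipe 2: V = 0.6480 m/s, Re = 2.55×10^5, ε/D = 1.35×10^-5, f = 0.01489, h_2 = f(L/D)V²/2g = 0.8419 m
Pipe 3: V = 3.508 m/s, Re = 5.93×10^5, ε/D = 0.00346, f = 0.02749, h_3 = f(L/D)V²/2g = 132.2 m
Series → Q common, losses add: H = Σh = 134.2 m

H ≈ 134 m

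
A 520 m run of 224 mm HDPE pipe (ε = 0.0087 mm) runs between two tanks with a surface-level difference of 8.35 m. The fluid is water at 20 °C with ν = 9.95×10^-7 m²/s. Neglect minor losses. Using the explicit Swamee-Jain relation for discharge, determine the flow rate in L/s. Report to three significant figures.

Swamee-Jain (Type II): Q = -0.965·√(gD⁵h_f/L)·ln[ε/(3.7D) + √(3.17ν²L/(gD³h_f))]
√(gD⁵h_f/L) = √(9.81·0.224⁵·8.35/520) = 0.009425
ε/(3.7D) = 1.05×10^-5; √(3.17ν²L/(gD³h_f)) = 4.21×10^-5
Q = -0.965·0.009425·ln(5.260×10^-5) = 0.08962 m³/s
Check: V = 2.27 m/s, Re = 5.12×10^5, f = 0.01363, h_f = 8.34 m ≈ 8.35 m ✓

Q ≈ 89.6 L/s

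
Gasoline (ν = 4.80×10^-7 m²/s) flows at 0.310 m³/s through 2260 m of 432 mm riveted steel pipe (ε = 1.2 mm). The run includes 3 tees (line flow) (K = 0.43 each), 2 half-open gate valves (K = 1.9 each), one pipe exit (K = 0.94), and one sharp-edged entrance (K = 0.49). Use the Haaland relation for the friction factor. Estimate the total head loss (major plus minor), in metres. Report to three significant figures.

H_L ≈ 32.2 m

V = 4Q/(πD²) = 2.115 m/s; V²/2g = 0.2280 m
Re = 1.90×10^6, ε/D = 0.00278 → f = 0.02573 (Haaland)
Major: h_f = f(L/D)·V²/2g = 0.02573·5231·0.2280 = 30.69 m
Minor: ΣK = 6.52; h_m = ΣK·V²/2g = 1.486 m
Total H_L = 30.69 + 1.486 = 32.17 m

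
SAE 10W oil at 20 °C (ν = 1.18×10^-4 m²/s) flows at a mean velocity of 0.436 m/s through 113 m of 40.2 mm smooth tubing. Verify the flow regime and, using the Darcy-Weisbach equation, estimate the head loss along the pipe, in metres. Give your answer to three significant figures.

h_f ≈ 11.7 m

Re = VD/ν = 0.436·0.04020/1.18×10^-4 = 149 → laminar (Re < 2300)
f = 64/Re = 0.4309
h_f = f(L/D)V²/(2g) = 0.4309·(113/0.04020)·0.436²/(2·9.81) = 11.73 m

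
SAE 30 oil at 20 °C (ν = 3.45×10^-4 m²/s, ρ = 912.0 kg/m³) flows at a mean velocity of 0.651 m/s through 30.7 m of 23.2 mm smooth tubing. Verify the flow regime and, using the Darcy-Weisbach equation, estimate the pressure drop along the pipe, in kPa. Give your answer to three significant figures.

Δp ≈ 374 kPa

Re = VD/ν = 0.651·0.02320/3.45×10^-4 = 43.8 → laminar (Re < 2300)
f = 64/Re = 1.462
h_f = f(L/D)V²/(2g) = 1.462·(30.7/0.02320)·0.651²/(2·9.81) = 41.79 m
Δp = ρg·h_f = 912.0·9.81·41.79 = 373.9 kPa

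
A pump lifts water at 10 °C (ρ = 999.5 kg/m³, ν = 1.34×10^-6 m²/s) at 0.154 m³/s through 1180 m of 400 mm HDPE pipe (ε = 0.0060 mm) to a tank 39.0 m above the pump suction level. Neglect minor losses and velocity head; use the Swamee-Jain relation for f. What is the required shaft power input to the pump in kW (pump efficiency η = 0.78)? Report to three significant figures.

P_shaft ≈ 81.6 kW

V = 4Q/(πD²) = 1.225 m/s; Re = 3.66×10^5; ε/D = 1.50×10^-5; f = 0.01405
h_f = f(L/D)V²/2g = 3.173 m
Total head H = z + h_f = 39.0 + 3.173 = 42.17 m
P_hyd = ρgQH = 999.5·9.81·0.154·42.17 = 63.68 kW
P_shaft = P_hyd/η = 63.68/0.78 = 81.64 kW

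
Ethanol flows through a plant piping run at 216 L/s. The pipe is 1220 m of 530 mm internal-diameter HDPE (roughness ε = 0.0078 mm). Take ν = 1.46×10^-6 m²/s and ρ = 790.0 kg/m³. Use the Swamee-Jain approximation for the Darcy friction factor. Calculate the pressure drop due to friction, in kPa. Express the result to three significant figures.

Δp ≈ 12.3 kPa

V = 4Q/(πD²) = 4·0.216/(π·0.530²) = 0.9791 m/s
Re = VD/ν = 0.9791·0.530/1.46×10^-6 = 3.55×10^5 → turbulent
ε/D = 0.0078/530 = 1.47×10^-5
Swamee-Jain: f = 0.01412
h_f = f(L/D)V²/(2g) = 0.01412·(1220/0.530)·0.9791²/(2·9.81) = 1.588 m
Δp = ρg·h_f = 790.0·9.81·1.588 = 12.31 kPa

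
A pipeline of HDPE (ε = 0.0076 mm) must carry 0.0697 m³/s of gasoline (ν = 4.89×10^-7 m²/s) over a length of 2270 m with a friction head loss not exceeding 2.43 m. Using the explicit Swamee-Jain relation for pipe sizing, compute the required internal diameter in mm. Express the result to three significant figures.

D ≈ 351 mm

Swamee-Jain (Type III): D = 0.66·[ε^1.25·(LQ²/(gh_f))^4.75 + ν·Q^9.4·(L/(gh_f))^5.2]^0.04
LQ²/(gh_f) = 0.4626; L/(gh_f) = 95.22
Term 1 = ε^1.25·(…)^4.75 = 1.03×10^-8; Term 2 = ν·Q^9.4·(…)^5.2 = 1.27×10^-7
D = 0.66·(1.03×10^-8 + 1.27×10^-7)^0.04 = 0.3508 m = 351 mm
Check: V = 0.721 m/s, Re = 5.17×10^5, f = 0.01336, h_f = 2.29 m ≈ 2.43 m ✓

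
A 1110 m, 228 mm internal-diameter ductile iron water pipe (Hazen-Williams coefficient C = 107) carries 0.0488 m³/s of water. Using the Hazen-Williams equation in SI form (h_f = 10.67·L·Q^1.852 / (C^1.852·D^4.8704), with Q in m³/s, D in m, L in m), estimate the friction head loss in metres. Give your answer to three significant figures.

h_f ≈ 10.3 m

h_f = 10.67·1110·0.0488^1.852 / (107^1.852·0.228^4.8704) = 10.31 m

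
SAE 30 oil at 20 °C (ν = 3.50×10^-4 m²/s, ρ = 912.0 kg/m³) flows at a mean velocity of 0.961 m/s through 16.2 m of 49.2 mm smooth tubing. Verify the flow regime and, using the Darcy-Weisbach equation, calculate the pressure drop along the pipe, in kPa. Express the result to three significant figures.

Δp ≈ 65.7 kPa

Re = VD/ν = 0.961·0.04920/3.50×10^-4 = 135 → laminar (Re < 2300)
f = 64/Re = 0.4738
h_f = f(L/D)V²/(2g) = 0.4738·(16.2/0.04920)·0.961²/(2·9.81) = 7.343 m
Δp = ρg·h_f = 912.0·9.81·7.343 = 65.69 kPa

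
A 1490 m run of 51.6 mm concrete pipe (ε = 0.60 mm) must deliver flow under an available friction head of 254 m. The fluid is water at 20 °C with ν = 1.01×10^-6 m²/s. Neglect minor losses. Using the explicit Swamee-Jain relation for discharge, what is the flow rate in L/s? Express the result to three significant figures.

Swamee-Jain (Type II): Q = -0.965·√(gD⁵h_f/L)·ln[ε/(3.7D) + √(3.17ν²L/(gD³h_f))]
√(gD⁵h_f/L) = √(9.81·0.0516⁵·254/1490) = 7.821×10^-4
ε/(3.7D) = 0.00314; √(3.17ν²L/(gD³h_f)) = 1.19×10^-4
Q = -0.965·7.821×10^-4·ln(0.003261) = 0.004321 m³/s
Check: V = 2.07 m/s, Re = 1.06×10^5, f = 0.04067, h_f = 256 m ≈ 254 m ✓

Q ≈ 4.32 L/s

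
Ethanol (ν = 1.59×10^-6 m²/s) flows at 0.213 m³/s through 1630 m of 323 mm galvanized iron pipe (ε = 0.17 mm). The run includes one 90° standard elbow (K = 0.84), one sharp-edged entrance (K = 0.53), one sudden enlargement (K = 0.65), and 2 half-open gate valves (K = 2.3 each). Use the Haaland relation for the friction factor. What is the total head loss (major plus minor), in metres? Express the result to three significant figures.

V = 4Q/(πD²) = 2.599 m/s; V²/2g = 0.3444 m
Re = 5.28×10^5, ε/D = 5.26×10^-4 → f = 0.01770 (Haaland)
Major: h_f = f(L/D)·V²/2g = 0.01770·5046·0.3444 = 30.77 m
Minor: ΣK = 6.62; h_m = ΣK·V²/2g = 2.280 m
Total H_L = 30.77 + 2.280 = 33.05 m

H_L ≈ 33.0 m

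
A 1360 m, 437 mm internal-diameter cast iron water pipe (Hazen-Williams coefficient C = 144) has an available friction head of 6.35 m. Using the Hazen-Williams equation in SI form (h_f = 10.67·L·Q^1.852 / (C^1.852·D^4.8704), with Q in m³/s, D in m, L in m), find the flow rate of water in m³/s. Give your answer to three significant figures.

Q ≈ 0.251 m³/s

Rearranging: Q = [h_f·C^1.852·D^4.8704 / (10.67·L)]^(1/1.852)
Q = [6.35·144^1.852·0.437^4.8704 / (10.67·1360)]^0.540 = 0.2507 m³/s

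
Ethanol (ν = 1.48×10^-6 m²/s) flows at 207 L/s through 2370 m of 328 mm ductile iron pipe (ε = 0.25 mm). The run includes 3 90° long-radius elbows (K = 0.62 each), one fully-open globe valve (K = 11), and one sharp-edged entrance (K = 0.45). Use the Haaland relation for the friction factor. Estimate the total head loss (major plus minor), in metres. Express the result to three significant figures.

H_L ≈ 46.1 m

V = 4Q/(πD²) = 2.450 m/s; V²/2g = 0.3059 m
Re = 5.43×10^5, ε/D = 7.62×10^-4 → f = 0.01902 (Haaland)
Major: h_f = f(L/D)·V²/2g = 0.01902·7226·0.3059 = 42.04 m
Minor: ΣK = 13.3; h_m = ΣK·V²/2g = 4.071 m
Total H_L = 42.04 + 4.071 = 46.11 m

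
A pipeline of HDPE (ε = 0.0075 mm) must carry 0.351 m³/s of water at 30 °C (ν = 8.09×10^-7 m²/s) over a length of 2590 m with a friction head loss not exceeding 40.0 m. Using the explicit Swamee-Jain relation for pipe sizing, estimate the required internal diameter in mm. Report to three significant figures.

D ≈ 379 mm

Swamee-Jain (Type III): D = 0.66·[ε^1.25·(LQ²/(gh_f))^4.75 + ν·Q^9.4·(L/(gh_f))^5.2]^0.04
LQ²/(gh_f) = 0.8132; L/(gh_f) = 6.600
Term 1 = ε^1.25·(…)^4.75 = 1.47×10^-7; Term 2 = ν·Q^9.4·(…)^5.2 = 7.86×10^-7
D = 0.66·(1.47×10^-7 + 7.86×10^-7)^0.04 = 0.3787 m = 379 mm
Check: V = 3.12 m/s, Re = 1.46×10^6, f = 0.01149, h_f = 38.9 m ≈ 40.0 m ✓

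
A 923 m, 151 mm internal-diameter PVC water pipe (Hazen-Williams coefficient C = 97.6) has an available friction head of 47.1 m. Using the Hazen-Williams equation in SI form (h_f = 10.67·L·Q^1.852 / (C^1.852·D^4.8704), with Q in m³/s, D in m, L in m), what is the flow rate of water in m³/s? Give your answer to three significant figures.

Q ≈ 0.0378 m³/s

Rearranging: Q = [h_f·C^1.852·D^4.8704 / (10.67·L)]^(1/1.852)
Q = [47.1·97.6^1.852·0.151^4.8704 / (10.67·923)]^0.540 = 0.03779 m³/s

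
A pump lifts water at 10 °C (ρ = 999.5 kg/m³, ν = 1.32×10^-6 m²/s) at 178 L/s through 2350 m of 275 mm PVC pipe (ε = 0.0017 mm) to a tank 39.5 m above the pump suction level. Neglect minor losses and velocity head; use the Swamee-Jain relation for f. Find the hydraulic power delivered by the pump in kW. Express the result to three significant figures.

P_hyd ≈ 156 kW

V = 4Q/(πD²) = 2.997 m/s; Re = 6.24×10^5; ε/D = 6.18×10^-6; f = 0.01270
h_f = f(L/D)V²/2g = 49.68 m
Total head H = z + h_f = 39.5 + 49.68 = 89.18 m
P_hyd = ρgQH = 999.5·9.81·0.178·89.18 = 155.6 kW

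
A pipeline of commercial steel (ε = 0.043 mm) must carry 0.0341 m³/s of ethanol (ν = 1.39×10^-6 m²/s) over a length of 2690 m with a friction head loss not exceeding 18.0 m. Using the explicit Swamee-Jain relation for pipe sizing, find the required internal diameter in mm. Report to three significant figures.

D ≈ 194 mm

Swamee-Jain (Type III): D = 0.66·[ε^1.25·(LQ²/(gh_f))^4.75 + ν·Q^9.4·(L/(gh_f))^5.2]^0.04
LQ²/(gh_f) = 0.01771; L/(gh_f) = 15.23
Term 1 = ε^1.25·(…)^4.75 = 1.66×10^-14; Term 2 = ν·Q^9.4·(…)^5.2 = 3.17×10^-14
D = 0.66·(1.66×10^-14 + 3.17×10^-14)^0.04 = 0.1936 m = 194 mm
Check: V = 1.16 m/s, Re = 1.61×10^5, f = 0.01778, h_f = 16.9 m ≈ 18.0 m ✓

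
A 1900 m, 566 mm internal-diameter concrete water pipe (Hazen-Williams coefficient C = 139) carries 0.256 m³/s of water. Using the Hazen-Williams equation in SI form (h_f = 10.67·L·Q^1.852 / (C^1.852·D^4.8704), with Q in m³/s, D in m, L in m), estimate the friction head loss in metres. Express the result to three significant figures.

h_f = 10.67·1900·0.256^1.852 / (139^1.852·0.566^4.8704) = 2.793 m

h_f ≈ 2.79 m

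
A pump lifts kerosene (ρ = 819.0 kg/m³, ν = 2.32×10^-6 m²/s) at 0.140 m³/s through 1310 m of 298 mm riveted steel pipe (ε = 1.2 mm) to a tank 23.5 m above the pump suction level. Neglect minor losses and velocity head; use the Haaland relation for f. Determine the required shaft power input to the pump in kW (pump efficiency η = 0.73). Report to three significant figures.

P_shaft ≈ 76.4 kW

V = 4Q/(πD²) = 2.007 m/s; Re = 2.58×10^5; ε/D = 0.00403; f = 0.02891
h_f = f(L/D)V²/2g = 26.10 m
Total head H = z + h_f = 23.5 + 26.10 = 49.60 m
P_hyd = ρgQH = 819.0·9.81·0.140·49.60 = 55.79 kW
P_shaft = P_hyd/η = 55.79/0.73 = 76.43 kW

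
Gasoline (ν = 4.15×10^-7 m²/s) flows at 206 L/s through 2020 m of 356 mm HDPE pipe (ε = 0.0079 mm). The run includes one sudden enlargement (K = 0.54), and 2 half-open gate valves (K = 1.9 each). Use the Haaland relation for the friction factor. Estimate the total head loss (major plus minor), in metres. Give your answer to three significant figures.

V = 4Q/(πD²) = 2.070 m/s; V²/2g = 0.2183 m
Re = 1.78×10^6, ε/D = 2.22×10^-5 → f = 0.01115 (Haaland)
Major: h_f = f(L/D)·V²/2g = 0.01115·5674·0.2183 = 13.81 m
Minor: ΣK = 4.34; h_m = ΣK·V²/2g = 0.9474 m
Total H_L = 13.81 + 0.9474 = 14.76 m

H_L ≈ 14.8 m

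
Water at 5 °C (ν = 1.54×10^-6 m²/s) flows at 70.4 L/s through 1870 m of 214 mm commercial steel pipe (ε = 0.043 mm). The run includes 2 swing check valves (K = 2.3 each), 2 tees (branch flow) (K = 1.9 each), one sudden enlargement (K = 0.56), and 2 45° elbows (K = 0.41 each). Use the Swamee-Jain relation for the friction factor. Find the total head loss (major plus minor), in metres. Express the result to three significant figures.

H_L ≈ 30.1 m

V = 4Q/(πD²) = 1.957 m/s; V²/2g = 0.1953 m
Re = 2.72×10^5, ε/D = 2.01×10^-4 → f = 0.01650 (Swamee-Jain)
Major: h_f = f(L/D)·V²/2g = 0.01650·8738·0.1953 = 28.15 m
Minor: ΣK = 9.78; h_m = ΣK·V²/2g = 1.910 m
Total H_L = 28.15 + 1.910 = 30.06 m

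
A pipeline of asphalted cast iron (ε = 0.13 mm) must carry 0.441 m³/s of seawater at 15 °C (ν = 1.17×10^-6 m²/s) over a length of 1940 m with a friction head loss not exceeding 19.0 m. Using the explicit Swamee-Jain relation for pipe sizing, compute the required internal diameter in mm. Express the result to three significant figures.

Swamee-Jain (Type III): D = 0.66·[ε^1.25·(LQ²/(gh_f))^4.75 + ν·Q^9.4·(L/(gh_f))^5.2]^0.04
LQ²/(gh_f) = 2.024; L/(gh_f) = 10.41
Term 1 = ε^1.25·(…)^4.75 = 3.96×10^-4; Term 2 = ν·Q^9.4·(…)^5.2 = 1.04×10^-4
D = 0.66·(3.96×10^-4 + 1.04×10^-4)^0.04 = 0.4869 m = 487 mm
Check: V = 2.37 m/s, Re = 9.86×10^5, f = 0.01546, h_f = 17.6 m ≈ 19.0 m ✓

D ≈ 487 mm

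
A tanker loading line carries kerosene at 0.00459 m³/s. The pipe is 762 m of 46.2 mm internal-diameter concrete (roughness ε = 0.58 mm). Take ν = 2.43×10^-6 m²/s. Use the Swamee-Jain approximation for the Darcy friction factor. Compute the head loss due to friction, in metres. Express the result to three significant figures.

V = 4Q/(πD²) = 4·0.00459/(π·0.0462²) = 2.738 m/s
Re = VD/ν = 2.738·0.0462/2.43×10^-6 = 5.21×10^4 → turbulent
ε/D = 0.58/46.2 = 0.0126
Swamee-Jain: f = 0.04236
h_f = f(L/D)V²/(2g) = 0.04236·(762/0.0462)·2.738²/(2·9.81) = 266.9 m

h_f ≈ 267 m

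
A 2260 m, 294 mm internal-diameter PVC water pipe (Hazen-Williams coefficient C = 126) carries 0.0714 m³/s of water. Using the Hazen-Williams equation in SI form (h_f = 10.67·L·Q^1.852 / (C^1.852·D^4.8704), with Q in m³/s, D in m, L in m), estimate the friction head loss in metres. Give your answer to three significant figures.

h_f ≈ 9.09 m

h_f = 10.67·2260·0.0714^1.852 / (126^1.852·0.294^4.8704) = 9.095 m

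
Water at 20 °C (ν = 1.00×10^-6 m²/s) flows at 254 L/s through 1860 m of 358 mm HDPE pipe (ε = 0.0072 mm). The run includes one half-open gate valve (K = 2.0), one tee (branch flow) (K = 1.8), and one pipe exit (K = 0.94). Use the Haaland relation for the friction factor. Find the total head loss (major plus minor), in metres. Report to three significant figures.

V = 4Q/(πD²) = 2.523 m/s; V²/2g = 0.3245 m
Re = 9.03×10^5, ε/D = 2.01×10^-5 → f = 0.01214 (Haaland)
Major: h_f = f(L/D)·V²/2g = 0.01214·5196·0.3245 = 20.47 m
Minor: ΣK = 4.74; h_m = ΣK·V²/2g = 1.538 m
Total H_L = 20.47 + 1.538 = 22.01 m

H_L ≈ 22.0 m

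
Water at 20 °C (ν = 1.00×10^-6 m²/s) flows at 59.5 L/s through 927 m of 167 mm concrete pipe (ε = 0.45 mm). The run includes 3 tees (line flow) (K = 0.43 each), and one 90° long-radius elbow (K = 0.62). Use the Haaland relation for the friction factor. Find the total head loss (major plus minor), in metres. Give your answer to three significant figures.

V = 4Q/(πD²) = 2.716 m/s; V²/2g = 0.3761 m
Re = 4.54×10^5, ε/D = 0.00269 → f = 0.02573 (Haaland)
Major: h_f = f(L/D)·V²/2g = 0.02573·5551·0.3761 = 53.72 m
Minor: ΣK = 1.91; h_m = ΣK·V²/2g = 0.7183 m
Total H_L = 53.72 + 0.7183 = 54.44 m

H_L ≈ 54.4 m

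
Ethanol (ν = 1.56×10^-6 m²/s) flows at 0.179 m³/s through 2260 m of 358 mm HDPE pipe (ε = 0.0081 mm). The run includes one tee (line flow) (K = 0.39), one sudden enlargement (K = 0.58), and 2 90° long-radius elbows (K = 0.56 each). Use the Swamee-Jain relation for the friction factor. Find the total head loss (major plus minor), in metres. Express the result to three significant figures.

V = 4Q/(πD²) = 1.778 m/s; V²/2g = 0.1612 m
Re = 4.08×10^5, ε/D = 2.26×10^-5 → f = 0.01389 (Swamee-Jain)
Major: h_f = f(L/D)·V²/2g = 0.01389·6313·0.1612 = 14.14 m
Minor: ΣK = 2.09; h_m = ΣK·V²/2g = 0.3369 m
Total H_L = 14.14 + 0.3369 = 14.47 m

H_L ≈ 14.5 m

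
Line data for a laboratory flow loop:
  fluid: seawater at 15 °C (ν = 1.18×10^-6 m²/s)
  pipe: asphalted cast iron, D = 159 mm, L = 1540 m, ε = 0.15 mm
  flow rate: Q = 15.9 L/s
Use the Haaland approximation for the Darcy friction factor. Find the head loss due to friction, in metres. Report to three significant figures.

V = 4Q/(πD²) = 4·0.0159/(π·0.159²) = 0.8008 m/s
Re = VD/ν = 0.8008·0.159/1.18×10^-6 = 1.08×10^5 → turbulent
ε/D = 0.15/159 = 9.43×10^-4
Haaland: f = 0.02162
h_f = f(L/D)V²/(2g) = 0.02162·(1540/0.159)·0.8008²/(2·9.81) = 6.844 m

h_f ≈ 6.84 m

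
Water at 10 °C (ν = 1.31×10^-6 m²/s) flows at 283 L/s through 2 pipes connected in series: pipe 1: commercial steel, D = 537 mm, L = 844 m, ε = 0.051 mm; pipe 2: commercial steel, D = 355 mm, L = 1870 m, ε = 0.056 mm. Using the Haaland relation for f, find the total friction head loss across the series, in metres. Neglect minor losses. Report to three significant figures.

H ≈ 33.3 m

Pipe 1: V = 1.250 m/s, Re = 5.12×10^5, ε/D = 9.50×10^-5, f = 0.01417, h_1 = f(L/D)V²/2g = 1.772 m
Pipe 2: V = 2.859 m/s, Re = 7.75×10^5, ε/D = 1.58×10^-4, f = 0.01435, h_2 = f(L/D)V²/2g = 31.49 m
Series → Q common, losses add: H = Σh = 33.26 m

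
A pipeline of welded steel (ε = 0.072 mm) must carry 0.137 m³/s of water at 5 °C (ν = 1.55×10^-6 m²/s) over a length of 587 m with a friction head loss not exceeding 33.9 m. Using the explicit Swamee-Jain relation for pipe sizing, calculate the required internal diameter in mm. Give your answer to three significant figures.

D ≈ 217 mm

Swamee-Jain (Type III): D = 0.66·[ε^1.25·(LQ²/(gh_f))^4.75 + ν·Q^9.4·(L/(gh_f))^5.2]^0.04
LQ²/(gh_f) = 0.03313; L/(gh_f) = 1.765
Term 1 = ε^1.25·(…)^4.75 = 6.20×10^-13; Term 2 = ν·Q^9.4·(…)^5.2 = 2.28×10^-13
D = 0.66·(6.20×10^-13 + 2.28×10^-13)^0.04 = 0.2171 m = 217 mm
Check: V = 3.70 m/s, Re = 5.18×10^5, f = 0.01658, h_f = 31.3 m ≈ 33.9 m ✓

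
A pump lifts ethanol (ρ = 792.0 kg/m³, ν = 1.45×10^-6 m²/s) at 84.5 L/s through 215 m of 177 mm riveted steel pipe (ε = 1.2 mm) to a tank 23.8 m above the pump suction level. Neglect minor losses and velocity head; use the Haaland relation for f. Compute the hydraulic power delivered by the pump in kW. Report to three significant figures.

V = 4Q/(πD²) = 3.434 m/s; Re = 4.19×10^5; ε/D = 0.00678; f = 0.03361
h_f = f(L/D)V²/2g = 24.54 m
Total head H = z + h_f = 23.8 + 24.54 = 48.34 m
P_hyd = ρgQH = 792.0·9.81·0.0845·48.34 = 31.74 kW

P_hyd ≈ 31.7 kW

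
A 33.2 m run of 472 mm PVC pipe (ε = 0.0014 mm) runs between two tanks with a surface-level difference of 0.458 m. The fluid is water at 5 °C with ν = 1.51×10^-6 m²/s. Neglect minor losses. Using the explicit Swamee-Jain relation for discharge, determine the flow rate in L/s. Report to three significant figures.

Q ≈ 580 L/s

Swamee-Jain (Type II): Q = -0.965·√(gD⁵h_f/L)·ln[ε/(3.7D) + √(3.17ν²L/(gD³h_f))]
√(gD⁵h_f/L) = √(9.81·0.472⁵·0.458/33.2) = 0.05631
ε/(3.7D) = 8.02×10^-7; √(3.17ν²L/(gD³h_f)) = 2.25×10^-5
Q = -0.965·0.05631·ln(2.334×10^-5) = 0.5795 m³/s
Check: V = 3.31 m/s, Re = 1.04×10^6, f = 0.01162, h_f = 0.457 m ≈ 0.458 m ✓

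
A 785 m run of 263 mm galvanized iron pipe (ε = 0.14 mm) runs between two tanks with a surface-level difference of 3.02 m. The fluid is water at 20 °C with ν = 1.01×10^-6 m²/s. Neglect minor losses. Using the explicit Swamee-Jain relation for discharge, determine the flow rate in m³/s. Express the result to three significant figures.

Swamee-Jain (Type II): Q = -0.965·√(gD⁵h_f/L)·ln[ε/(3.7D) + √(3.17ν²L/(gD³h_f))]
√(gD⁵h_f/L) = √(9.81·0.263⁵·3.02/785) = 0.006891
ε/(3.7D) = 1.44×10^-4; √(3.17ν²L/(gD³h_f)) = 6.86×10^-5
Q = -0.965·0.006891·ln(2.125×10^-4) = 0.05624 m³/s
Check: V = 1.04 m/s, Re = 2.70×10^5, f = 0.01865, h_f = 3.04 m ≈ 3.02 m ✓

Q ≈ 0.0562 m³/s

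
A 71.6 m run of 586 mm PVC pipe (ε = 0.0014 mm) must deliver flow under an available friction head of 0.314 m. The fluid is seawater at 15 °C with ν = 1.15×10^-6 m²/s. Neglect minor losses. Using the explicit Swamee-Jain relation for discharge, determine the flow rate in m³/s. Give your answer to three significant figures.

Swamee-Jain (Type II): Q = -0.965·√(gD⁵h_f/L)·ln[ε/(3.7D) + √(3.17ν²L/(gD³h_f))]
√(gD⁵h_f/L) = √(9.81·0.586⁵·0.314/71.6) = 0.05452
ε/(3.7D) = 6.46×10^-7; √(3.17ν²L/(gD³h_f)) = 2.20×10^-5
Q = -0.965·0.05452·ln(2.265×10^-5) = 0.5627 m³/s
Check: V = 2.09 m/s, Re = 1.06×10^6, f = 0.01155, h_f = 0.313 m ≈ 0.314 m ✓

Q ≈ 0.563 m³/s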